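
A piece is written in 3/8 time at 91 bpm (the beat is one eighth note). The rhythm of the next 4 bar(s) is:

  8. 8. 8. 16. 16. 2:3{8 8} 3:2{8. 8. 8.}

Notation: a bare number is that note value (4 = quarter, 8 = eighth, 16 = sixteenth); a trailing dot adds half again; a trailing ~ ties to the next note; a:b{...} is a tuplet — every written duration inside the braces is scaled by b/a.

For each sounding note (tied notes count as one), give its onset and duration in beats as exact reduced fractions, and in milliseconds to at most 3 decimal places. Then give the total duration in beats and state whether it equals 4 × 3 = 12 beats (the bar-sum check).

1) 0.0ms=0b +989.011ms=3/2b
2) 989.011ms=3/2b +989.011ms=3/2b
3) 1978.022ms=3b +989.011ms=3/2b
4) 2967.033ms=9/2b +494.505ms=3/4b
5) 3461.538ms=21/4b +494.505ms=3/4b
6) 3956.044ms=6b +989.011ms=3/2b
7) 4945.055ms=15/2b +989.011ms=3/2b
8) 5934.066ms=9b +659.341ms=1b
9) 6593.407ms=10b +659.341ms=1b
10) 7252.747ms=11b +659.341ms=1b
Σ=12b of 12 (91bpm 3/8) — PASS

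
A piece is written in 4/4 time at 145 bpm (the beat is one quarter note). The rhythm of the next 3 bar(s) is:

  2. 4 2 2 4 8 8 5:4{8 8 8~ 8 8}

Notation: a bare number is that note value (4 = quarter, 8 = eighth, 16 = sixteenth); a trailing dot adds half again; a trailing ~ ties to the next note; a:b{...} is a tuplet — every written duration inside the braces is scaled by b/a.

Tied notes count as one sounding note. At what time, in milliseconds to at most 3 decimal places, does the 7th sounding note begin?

note 7 onset = 19/2b = 3931.034ms

1. 0.0ms @ 0 + 1241.379ms (3)
2. 1241.379ms @ 3 + 413.793ms (1)
3. 1655.172ms @ 4 + 827.586ms (2)
4. 2482.759ms @ 6 + 827.586ms (2)
5. 3310.345ms @ 8 + 413.793ms (1)
6. 3724.138ms @ 9 + 206.897ms (1/2)
7. 3931.034ms @ 19/2 + 206.897ms (1/2)
8. 4137.931ms @ 10 + 165.517ms (2/5)
9. 4303.448ms @ 52/5 + 165.517ms (2/5)
10. 4468.966ms @ 54/5 + 331.034ms (4/5)
11. 4800.0ms @ 58/5 + 165.517ms (2/5)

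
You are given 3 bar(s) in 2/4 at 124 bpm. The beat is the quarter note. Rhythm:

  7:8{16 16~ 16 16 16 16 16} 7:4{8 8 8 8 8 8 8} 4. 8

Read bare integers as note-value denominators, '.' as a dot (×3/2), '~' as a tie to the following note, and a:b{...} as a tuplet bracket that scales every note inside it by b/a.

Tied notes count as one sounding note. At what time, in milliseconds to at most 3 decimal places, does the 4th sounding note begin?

1. 0.0ms @ 0 + 138.249ms (2/7)
2. 138.249ms @ 2/7 + 276.498ms (4/7)
3. 414.747ms @ 6/7 + 138.249ms (2/7)
4. 552.995ms @ 8/7 + 138.249ms (2/7)
5. 691.244ms @ 10/7 + 138.249ms (2/7)
6. 829.493ms @ 12/7 + 138.249ms (2/7)
7. 967.742ms @ 2 + 138.249ms (2/7)
8. 1105.991ms @ 16/7 + 138.249ms (2/7)
9. 1244.24ms @ 18/7 + 138.249ms (2/7)
10. 1382.488ms @ 20/7 + 138.249ms (2/7)
11. 1520.737ms @ 22/7 + 138.249ms (2/7)
12. 1658.986ms @ 24/7 + 138.249ms (2/7)
13. 1797.235ms @ 26/7 + 138.249ms (2/7)
14. 1935.484ms @ 4 + 725.806ms (3/2)
15. 2661.29ms @ 11/2 + 241.935ms (1/2)

note 4 onset = 8/7b = 552.995ms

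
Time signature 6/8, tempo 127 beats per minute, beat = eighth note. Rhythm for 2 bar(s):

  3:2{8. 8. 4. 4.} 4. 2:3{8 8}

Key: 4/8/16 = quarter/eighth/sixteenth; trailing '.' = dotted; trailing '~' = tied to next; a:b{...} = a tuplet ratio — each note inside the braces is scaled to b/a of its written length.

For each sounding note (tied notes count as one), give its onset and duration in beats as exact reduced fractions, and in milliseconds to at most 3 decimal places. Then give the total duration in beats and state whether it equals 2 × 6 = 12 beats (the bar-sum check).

1) 0.0ms=0b +472.441ms=1b
2) 472.441ms=1b +472.441ms=1b
3) 944.882ms=2b +944.882ms=2b
4) 1889.764ms=4b +944.882ms=2b
5) 2834.646ms=6b +1417.323ms=3b
6) 4251.969ms=9b +708.661ms=3/2b
7) 4960.63ms=21/2b +708.661ms=3/2b
Σ=12b of 12 (127bpm 6/8) — PASS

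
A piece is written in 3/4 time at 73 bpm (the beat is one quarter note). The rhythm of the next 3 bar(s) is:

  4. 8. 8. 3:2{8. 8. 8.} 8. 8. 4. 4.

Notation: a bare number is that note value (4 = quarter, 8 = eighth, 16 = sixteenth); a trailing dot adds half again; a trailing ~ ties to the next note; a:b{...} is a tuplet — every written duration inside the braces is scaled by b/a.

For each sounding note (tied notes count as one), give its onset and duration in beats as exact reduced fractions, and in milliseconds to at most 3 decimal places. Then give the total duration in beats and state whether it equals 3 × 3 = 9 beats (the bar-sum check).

1) 0.0ms=0b +1232.877ms=3/2b
2) 1232.877ms=3/2b +616.438ms=3/4b
3) 1849.315ms=9/4b +616.438ms=3/4b
4) 2465.753ms=3b +410.959ms=1/2b
5) 2876.712ms=7/2b +410.959ms=1/2b
6) 3287.671ms=4b +410.959ms=1/2b
7) 3698.63ms=9/2b +616.438ms=3/4b
8) 4315.068ms=21/4b +616.438ms=3/4b
9) 4931.507ms=6b +1232.877ms=3/2b
10) 6164.384ms=15/2b +1232.877ms=3/2b
Σ=9b of 9 (73bpm 3/4) — PASS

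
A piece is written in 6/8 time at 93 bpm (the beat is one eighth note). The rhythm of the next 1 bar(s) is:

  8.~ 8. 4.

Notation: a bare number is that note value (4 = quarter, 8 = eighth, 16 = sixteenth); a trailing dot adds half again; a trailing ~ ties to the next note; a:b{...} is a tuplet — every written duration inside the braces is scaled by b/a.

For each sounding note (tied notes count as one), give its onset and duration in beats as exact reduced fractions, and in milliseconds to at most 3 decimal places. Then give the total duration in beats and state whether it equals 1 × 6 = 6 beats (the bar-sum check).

1) 0.0ms=0b +1935.484ms=3b
2) 1935.484ms=3b +1935.484ms=3b
Σ=6b of 6 (93bpm 6/8) — PASS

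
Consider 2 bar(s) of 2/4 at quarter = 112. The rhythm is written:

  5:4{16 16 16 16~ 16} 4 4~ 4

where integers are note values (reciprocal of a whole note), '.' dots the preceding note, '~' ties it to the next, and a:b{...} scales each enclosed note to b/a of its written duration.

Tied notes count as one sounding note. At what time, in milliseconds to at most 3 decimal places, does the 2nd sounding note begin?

note 2 onset = 1/5b = 107.143ms

1. 0.0ms @ 0 + 107.143ms (1/5)
2. 107.143ms @ 1/5 + 107.143ms (1/5)
3. 214.286ms @ 2/5 + 107.143ms (1/5)
4. 321.429ms @ 3/5 + 214.286ms (2/5)
5. 535.714ms @ 1 + 535.714ms (1)
6. 1071.429ms @ 2 + 1071.429ms (2)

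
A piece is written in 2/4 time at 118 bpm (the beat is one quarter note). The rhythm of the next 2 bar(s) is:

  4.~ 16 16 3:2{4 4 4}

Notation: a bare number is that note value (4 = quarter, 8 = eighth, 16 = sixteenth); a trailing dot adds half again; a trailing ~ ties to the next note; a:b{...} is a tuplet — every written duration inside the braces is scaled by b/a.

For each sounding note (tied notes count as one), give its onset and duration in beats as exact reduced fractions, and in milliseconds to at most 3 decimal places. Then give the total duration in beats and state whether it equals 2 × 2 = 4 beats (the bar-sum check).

1) 0.0ms=0b +889.831ms=7/4b
2) 889.831ms=7/4b +127.119ms=1/4b
3) 1016.949ms=2b +338.983ms=2/3b
4) 1355.932ms=8/3b +338.983ms=2/3b
5) 1694.915ms=10/3b +338.983ms=2/3b
Σ=4b of 4 (118bpm 2/4) — PASS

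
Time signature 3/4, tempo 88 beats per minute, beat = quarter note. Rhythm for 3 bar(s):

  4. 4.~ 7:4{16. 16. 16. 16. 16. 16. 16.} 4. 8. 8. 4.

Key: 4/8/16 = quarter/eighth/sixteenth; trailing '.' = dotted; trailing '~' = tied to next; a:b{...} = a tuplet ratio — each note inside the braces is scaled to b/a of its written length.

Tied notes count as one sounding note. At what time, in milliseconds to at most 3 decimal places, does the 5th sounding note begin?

1. 0.0ms @ 0 + 1022.727ms (3/2)
2. 1022.727ms @ 3/2 + 1168.831ms (12/7)
3. 2191.558ms @ 45/14 + 146.104ms (3/14)
4. 2337.662ms @ 24/7 + 146.104ms (3/14)
5. 2483.766ms @ 51/14 + 146.104ms (3/14)
6. 2629.87ms @ 27/7 + 146.104ms (3/14)
7. 2775.974ms @ 57/14 + 146.104ms (3/14)
8. 2922.078ms @ 30/7 + 146.104ms (3/14)
9. 3068.182ms @ 9/2 + 1022.727ms (3/2)
10. 4090.909ms @ 6 + 511.364ms (3/4)
11. 4602.273ms @ 27/4 + 511.364ms (3/4)
12. 5113.636ms @ 15/2 + 1022.727ms (3/2)

note 5 onset = 51/14b = 2483.766ms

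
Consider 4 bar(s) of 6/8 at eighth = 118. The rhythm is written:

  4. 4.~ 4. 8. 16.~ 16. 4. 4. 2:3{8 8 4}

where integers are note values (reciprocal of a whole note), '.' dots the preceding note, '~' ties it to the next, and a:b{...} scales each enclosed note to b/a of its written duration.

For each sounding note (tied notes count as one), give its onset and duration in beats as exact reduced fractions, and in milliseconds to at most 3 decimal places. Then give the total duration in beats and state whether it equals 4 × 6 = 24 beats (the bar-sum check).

1) 0.0ms=0b +1525.424ms=3b
2) 1525.424ms=3b +3050.847ms=6b
3) 4576.271ms=9b +762.712ms=3/2b
4) 5338.983ms=21/2b +762.712ms=3/2b
5) 6101.695ms=12b +1525.424ms=3b
6) 7627.119ms=15b +1525.424ms=3b
7) 9152.542ms=18b +762.712ms=3/2b
8) 9915.254ms=39/2b +762.712ms=3/2b
9) 10677.966ms=21b +1525.424ms=3b
Σ=24b of 24 (118bpm 6/8) — PASS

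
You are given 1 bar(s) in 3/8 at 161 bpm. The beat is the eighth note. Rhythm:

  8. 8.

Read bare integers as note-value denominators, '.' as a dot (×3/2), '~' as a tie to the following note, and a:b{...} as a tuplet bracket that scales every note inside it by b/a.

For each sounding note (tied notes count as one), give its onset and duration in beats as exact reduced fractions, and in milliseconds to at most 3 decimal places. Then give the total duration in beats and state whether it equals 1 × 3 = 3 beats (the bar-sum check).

1) 0.0ms=0b +559.006ms=3/2b
2) 559.006ms=3/2b +559.006ms=3/2b
Σ=3b of 3 (161bpm 3/8) — PASS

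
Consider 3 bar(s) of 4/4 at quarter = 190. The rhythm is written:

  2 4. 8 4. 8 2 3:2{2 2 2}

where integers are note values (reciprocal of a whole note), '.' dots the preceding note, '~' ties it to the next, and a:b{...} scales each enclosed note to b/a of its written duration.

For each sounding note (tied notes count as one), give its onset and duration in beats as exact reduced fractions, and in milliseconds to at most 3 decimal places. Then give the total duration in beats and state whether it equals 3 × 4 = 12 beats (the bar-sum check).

1) 0.0ms=0b +631.579ms=2b
2) 631.579ms=2b +473.684ms=3/2b
3) 1105.263ms=7/2b +157.895ms=1/2b
4) 1263.158ms=4b +473.684ms=3/2b
5) 1736.842ms=11/2b +157.895ms=1/2b
6) 1894.737ms=6b +631.579ms=2b
7) 2526.316ms=8b +421.053ms=4/3b
8) 2947.368ms=28/3b +421.053ms=4/3b
9) 3368.421ms=32/3b +421.053ms=4/3b
Σ=12b of 12 (190bpm 4/4) — PASS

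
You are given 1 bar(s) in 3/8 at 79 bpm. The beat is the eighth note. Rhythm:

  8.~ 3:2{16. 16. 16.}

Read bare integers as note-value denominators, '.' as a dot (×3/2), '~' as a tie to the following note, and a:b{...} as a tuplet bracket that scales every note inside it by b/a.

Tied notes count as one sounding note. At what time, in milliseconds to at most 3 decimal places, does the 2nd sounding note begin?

note 2 onset = 2b = 1518.987ms

1. 0.0ms @ 0 + 1518.987ms (2)
2. 1518.987ms @ 2 + 379.747ms (1/2)
3. 1898.734ms @ 5/2 + 379.747ms (1/2)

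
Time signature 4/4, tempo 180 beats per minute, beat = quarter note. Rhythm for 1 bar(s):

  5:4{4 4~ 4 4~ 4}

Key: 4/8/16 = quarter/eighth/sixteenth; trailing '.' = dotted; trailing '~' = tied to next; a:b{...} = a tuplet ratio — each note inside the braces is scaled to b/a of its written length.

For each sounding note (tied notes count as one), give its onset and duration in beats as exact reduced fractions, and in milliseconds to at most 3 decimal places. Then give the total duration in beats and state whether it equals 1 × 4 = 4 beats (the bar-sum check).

1) 0.0ms=0b +266.667ms=4/5b
2) 266.667ms=4/5b +533.333ms=8/5b
3) 800.0ms=12/5b +533.333ms=8/5b
Σ=4b of 4 (180bpm 4/4) — PASS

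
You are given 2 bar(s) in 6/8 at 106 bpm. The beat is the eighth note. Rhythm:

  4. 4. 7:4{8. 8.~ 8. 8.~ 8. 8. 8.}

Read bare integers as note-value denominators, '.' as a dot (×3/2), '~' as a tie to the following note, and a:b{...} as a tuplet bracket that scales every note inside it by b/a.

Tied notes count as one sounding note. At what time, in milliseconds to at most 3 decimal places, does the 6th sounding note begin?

note 6 onset = 72/7b = 5822.102ms

1. 0.0ms @ 0 + 1698.113ms (3)
2. 1698.113ms @ 3 + 1698.113ms (3)
3. 3396.226ms @ 6 + 485.175ms (6/7)
4. 3881.402ms @ 48/7 + 970.35ms (12/7)
5. 4851.752ms @ 60/7 + 970.35ms (12/7)
6. 5822.102ms @ 72/7 + 485.175ms (6/7)
7. 6307.278ms @ 78/7 + 485.175ms (6/7)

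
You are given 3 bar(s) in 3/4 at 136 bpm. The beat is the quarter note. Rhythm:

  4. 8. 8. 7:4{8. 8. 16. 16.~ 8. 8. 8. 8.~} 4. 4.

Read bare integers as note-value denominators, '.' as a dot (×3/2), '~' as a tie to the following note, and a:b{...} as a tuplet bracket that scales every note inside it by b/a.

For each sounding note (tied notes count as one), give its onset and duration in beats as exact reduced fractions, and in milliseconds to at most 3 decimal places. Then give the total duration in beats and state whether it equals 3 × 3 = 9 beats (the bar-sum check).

1) 0.0ms=0b +661.765ms=3/2b
2) 661.765ms=3/2b +330.882ms=3/4b
3) 992.647ms=9/4b +330.882ms=3/4b
4) 1323.529ms=3b +189.076ms=3/7b
5) 1512.605ms=24/7b +189.076ms=3/7b
6) 1701.681ms=27/7b +94.538ms=3/14b
7) 1796.218ms=57/14b +283.613ms=9/14b
8) 2079.832ms=33/7b +189.076ms=3/7b
9) 2268.908ms=36/7b +189.076ms=3/7b
10) 2457.983ms=39/7b +850.84ms=27/14b
11) 3308.824ms=15/2b +661.765ms=3/2b
Σ=9b of 9 (136bpm 3/4) — PASS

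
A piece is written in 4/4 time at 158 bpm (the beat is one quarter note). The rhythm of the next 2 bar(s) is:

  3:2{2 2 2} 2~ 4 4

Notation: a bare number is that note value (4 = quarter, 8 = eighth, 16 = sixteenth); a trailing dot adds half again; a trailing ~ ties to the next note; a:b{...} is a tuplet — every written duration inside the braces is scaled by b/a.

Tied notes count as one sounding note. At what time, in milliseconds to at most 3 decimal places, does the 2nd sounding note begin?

1. 0.0ms @ 0 + 506.329ms (4/3)
2. 506.329ms @ 4/3 + 506.329ms (4/3)
3. 1012.658ms @ 8/3 + 506.329ms (4/3)
4. 1518.987ms @ 4 + 1139.241ms (3)
5. 2658.228ms @ 7 + 379.747ms (1)

note 2 onset = 4/3b = 506.329ms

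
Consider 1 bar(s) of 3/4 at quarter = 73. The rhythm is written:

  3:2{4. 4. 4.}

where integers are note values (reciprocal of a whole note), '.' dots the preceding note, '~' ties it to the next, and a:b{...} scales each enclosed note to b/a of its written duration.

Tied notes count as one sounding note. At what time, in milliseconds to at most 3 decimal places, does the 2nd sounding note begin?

note 2 onset = 1b = 821.918ms

1. 0.0ms @ 0 + 821.918ms (1)
2. 821.918ms @ 1 + 821.918ms (1)
3. 1643.836ms @ 2 + 821.918ms (1)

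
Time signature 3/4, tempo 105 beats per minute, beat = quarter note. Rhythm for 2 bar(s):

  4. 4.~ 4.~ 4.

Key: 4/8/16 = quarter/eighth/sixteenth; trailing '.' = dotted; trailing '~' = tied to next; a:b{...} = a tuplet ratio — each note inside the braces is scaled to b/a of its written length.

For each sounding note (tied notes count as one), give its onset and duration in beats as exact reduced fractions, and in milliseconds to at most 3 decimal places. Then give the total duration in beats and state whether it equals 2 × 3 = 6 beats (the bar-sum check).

1) 0.0ms=0b +857.143ms=3/2b
2) 857.143ms=3/2b +2571.429ms=9/2b
Σ=6b of 6 (105bpm 3/4) — PASS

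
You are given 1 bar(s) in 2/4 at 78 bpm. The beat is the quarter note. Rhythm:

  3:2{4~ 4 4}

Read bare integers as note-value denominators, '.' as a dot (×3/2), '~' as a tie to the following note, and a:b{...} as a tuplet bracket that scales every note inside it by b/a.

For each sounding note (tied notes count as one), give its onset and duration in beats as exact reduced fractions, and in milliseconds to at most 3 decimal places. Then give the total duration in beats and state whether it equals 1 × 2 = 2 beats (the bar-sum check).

1) 0.0ms=0b +1025.641ms=4/3b
2) 1025.641ms=4/3b +512.821ms=2/3b
Σ=2b of 2 (78bpm 2/4) — PASS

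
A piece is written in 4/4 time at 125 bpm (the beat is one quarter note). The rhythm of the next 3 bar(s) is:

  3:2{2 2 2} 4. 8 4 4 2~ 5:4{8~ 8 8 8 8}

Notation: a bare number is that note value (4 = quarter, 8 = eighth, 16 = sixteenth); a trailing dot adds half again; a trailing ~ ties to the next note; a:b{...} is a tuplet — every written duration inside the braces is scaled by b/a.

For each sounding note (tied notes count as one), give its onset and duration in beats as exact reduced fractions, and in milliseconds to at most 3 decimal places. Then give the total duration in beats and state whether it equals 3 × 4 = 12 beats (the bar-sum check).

1) 0.0ms=0b +640.0ms=4/3b
2) 640.0ms=4/3b +640.0ms=4/3b
3) 1280.0ms=8/3b +640.0ms=4/3b
4) 1920.0ms=4b +720.0ms=3/2b
5) 2640.0ms=11/2b +240.0ms=1/2b
6) 2880.0ms=6b +480.0ms=1b
7) 3360.0ms=7b +480.0ms=1b
8) 3840.0ms=8b +1344.0ms=14/5b
9) 5184.0ms=54/5b +192.0ms=2/5b
10) 5376.0ms=56/5b +192.0ms=2/5b
11) 5568.0ms=58/5b +192.0ms=2/5b
Σ=12b of 12 (125bpm 4/4) — PASS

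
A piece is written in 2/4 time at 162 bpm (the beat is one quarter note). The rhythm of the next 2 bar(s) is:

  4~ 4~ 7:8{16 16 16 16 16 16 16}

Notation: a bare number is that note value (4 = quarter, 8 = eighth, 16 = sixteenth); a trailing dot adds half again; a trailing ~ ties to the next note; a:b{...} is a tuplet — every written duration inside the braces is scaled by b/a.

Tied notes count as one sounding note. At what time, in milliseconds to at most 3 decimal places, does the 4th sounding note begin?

1. 0.0ms @ 0 + 846.561ms (16/7)
2. 846.561ms @ 16/7 + 105.82ms (2/7)
3. 952.381ms @ 18/7 + 105.82ms (2/7)
4. 1058.201ms @ 20/7 + 105.82ms (2/7)
5. 1164.021ms @ 22/7 + 105.82ms (2/7)
6. 1269.841ms @ 24/7 + 105.82ms (2/7)
7. 1375.661ms @ 26/7 + 105.82ms (2/7)

note 4 onset = 20/7b = 1058.201ms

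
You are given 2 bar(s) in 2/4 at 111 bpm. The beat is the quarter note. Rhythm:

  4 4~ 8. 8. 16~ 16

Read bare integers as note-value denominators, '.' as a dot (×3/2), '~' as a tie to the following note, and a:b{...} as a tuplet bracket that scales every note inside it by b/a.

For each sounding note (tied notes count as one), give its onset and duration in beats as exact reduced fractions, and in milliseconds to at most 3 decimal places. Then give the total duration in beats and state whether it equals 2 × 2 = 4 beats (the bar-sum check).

1) 0.0ms=0b +540.541ms=1b
2) 540.541ms=1b +945.946ms=7/4b
3) 1486.486ms=11/4b +405.405ms=3/4b
4) 1891.892ms=7/2b +270.27ms=1/2b
Σ=4b of 4 (111bpm 2/4) — PASS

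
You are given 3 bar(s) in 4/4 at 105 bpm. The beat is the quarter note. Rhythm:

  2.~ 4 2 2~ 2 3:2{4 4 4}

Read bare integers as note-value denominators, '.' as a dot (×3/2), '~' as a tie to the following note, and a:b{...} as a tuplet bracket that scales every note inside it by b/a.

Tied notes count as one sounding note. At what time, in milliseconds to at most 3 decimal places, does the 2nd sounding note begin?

note 2 onset = 4b = 2285.714ms

1. 0.0ms @ 0 + 2285.714ms (4)
2. 2285.714ms @ 4 + 1142.857ms (2)
3. 3428.571ms @ 6 + 2285.714ms (4)
4. 5714.286ms @ 10 + 380.952ms (2/3)
5. 6095.238ms @ 32/3 + 380.952ms (2/3)
6. 6476.19ms @ 34/3 + 380.952ms (2/3)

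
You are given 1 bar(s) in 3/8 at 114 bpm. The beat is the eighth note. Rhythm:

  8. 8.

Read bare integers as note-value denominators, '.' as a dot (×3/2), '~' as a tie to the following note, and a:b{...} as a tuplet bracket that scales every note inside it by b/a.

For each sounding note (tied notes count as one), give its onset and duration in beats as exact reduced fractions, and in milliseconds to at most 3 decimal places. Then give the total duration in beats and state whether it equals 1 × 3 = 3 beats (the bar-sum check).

1) 0.0ms=0b +789.474ms=3/2b
2) 789.474ms=3/2b +789.474ms=3/2b
Σ=3b of 3 (114bpm 3/8) — PASS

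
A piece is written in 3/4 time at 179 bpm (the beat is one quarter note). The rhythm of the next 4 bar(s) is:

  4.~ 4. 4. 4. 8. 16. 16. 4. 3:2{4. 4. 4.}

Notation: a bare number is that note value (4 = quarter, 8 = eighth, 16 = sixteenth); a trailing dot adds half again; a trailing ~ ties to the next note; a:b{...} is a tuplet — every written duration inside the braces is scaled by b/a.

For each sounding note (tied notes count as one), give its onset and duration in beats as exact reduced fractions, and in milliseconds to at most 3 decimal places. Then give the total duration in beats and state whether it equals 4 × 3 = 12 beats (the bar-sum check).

1) 0.0ms=0b +1005.587ms=3b
2) 1005.587ms=3b +502.793ms=3/2b
3) 1508.38ms=9/2b +502.793ms=3/2b
4) 2011.173ms=6b +251.397ms=3/4b
5) 2262.57ms=27/4b +125.698ms=3/8b
6) 2388.268ms=57/8b +125.698ms=3/8b
7) 2513.966ms=15/2b +502.793ms=3/2b
8) 3016.76ms=9b +335.196ms=1b
9) 3351.955ms=10b +335.196ms=1b
10) 3687.151ms=11b +335.196ms=1b
Σ=12b of 12 (179bpm 3/4) — PASS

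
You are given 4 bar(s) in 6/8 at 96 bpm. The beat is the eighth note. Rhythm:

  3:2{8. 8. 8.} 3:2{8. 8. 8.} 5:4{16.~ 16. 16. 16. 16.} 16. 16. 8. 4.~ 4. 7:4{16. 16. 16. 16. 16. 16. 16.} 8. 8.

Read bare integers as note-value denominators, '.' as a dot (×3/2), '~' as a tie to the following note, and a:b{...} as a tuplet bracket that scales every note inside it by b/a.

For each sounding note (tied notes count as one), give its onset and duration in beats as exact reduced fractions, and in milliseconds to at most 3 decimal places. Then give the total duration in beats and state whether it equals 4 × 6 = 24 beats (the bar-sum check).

1) 0.0ms=0b +625.0ms=1b
2) 625.0ms=1b +625.0ms=1b
3) 1250.0ms=2b +625.0ms=1b
4) 1875.0ms=3b +625.0ms=1b
5) 2500.0ms=4b +625.0ms=1b
6) 3125.0ms=5b +625.0ms=1b
7) 3750.0ms=6b +750.0ms=6/5b
8) 4500.0ms=36/5b +375.0ms=3/5b
9) 4875.0ms=39/5b +375.0ms=3/5b
10) 5250.0ms=42/5b +375.0ms=3/5b
11) 5625.0ms=9b +468.75ms=3/4b
12) 6093.75ms=39/4b +468.75ms=3/4b
13) 6562.5ms=21/2b +937.5ms=3/2b
14) 7500.0ms=12b +3750.0ms=6b
15) 11250.0ms=18b +267.857ms=3/7b
16) 11517.857ms=129/7b +267.857ms=3/7b
17) 11785.714ms=132/7b +267.857ms=3/7b
18) 12053.571ms=135/7b +267.857ms=3/7b
19) 12321.429ms=138/7b +267.857ms=3/7b
20) 12589.286ms=141/7b +267.857ms=3/7b
21) 12857.143ms=144/7b +267.857ms=3/7b
22) 13125.0ms=21b +937.5ms=3/2b
23) 14062.5ms=45/2b +937.5ms=3/2b
Σ=24b of 24 (96bpm 6/8) — PASS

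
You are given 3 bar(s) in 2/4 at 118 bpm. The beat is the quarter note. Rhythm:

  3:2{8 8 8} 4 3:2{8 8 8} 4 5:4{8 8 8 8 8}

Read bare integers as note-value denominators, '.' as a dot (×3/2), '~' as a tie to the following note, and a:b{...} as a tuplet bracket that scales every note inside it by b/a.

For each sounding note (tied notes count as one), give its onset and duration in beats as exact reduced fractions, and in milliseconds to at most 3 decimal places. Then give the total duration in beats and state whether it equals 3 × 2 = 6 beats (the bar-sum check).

1) 0.0ms=0b +169.492ms=1/3b
2) 169.492ms=1/3b +169.492ms=1/3b
3) 338.983ms=2/3b +169.492ms=1/3b
4) 508.475ms=1b +508.475ms=1b
5) 1016.949ms=2b +169.492ms=1/3b
6) 1186.441ms=7/3b +169.492ms=1/3b
7) 1355.932ms=8/3b +169.492ms=1/3b
8) 1525.424ms=3b +508.475ms=1b
9) 2033.898ms=4b +203.39ms=2/5b
10) 2237.288ms=22/5b +203.39ms=2/5b
11) 2440.678ms=24/5b +203.39ms=2/5b
12) 2644.068ms=26/5b +203.39ms=2/5b
13) 2847.458ms=28/5b +203.39ms=2/5b
Σ=6b of 6 (118bpm 2/4) — PASS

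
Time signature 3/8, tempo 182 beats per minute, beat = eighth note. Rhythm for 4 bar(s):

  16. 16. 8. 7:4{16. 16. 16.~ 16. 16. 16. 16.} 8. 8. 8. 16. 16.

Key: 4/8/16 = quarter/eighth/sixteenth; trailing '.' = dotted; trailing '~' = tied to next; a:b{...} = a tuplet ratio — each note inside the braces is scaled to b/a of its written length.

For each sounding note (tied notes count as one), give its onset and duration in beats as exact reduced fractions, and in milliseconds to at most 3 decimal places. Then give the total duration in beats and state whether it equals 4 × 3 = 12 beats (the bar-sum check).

1) 0.0ms=0b +247.253ms=3/4b
2) 247.253ms=3/4b +247.253ms=3/4b
3) 494.505ms=3/2b +494.505ms=3/2b
4) 989.011ms=3b +141.287ms=3/7b
5) 1130.298ms=24/7b +141.287ms=3/7b
6) 1271.586ms=27/7b +282.575ms=6/7b
7) 1554.16ms=33/7b +141.287ms=3/7b
8) 1695.447ms=36/7b +141.287ms=3/7b
9) 1836.735ms=39/7b +141.287ms=3/7b
10) 1978.022ms=6b +494.505ms=3/2b
11) 2472.527ms=15/2b +494.505ms=3/2b
12) 2967.033ms=9b +494.505ms=3/2b
13) 3461.538ms=21/2b +247.253ms=3/4b
14) 3708.791ms=45/4b +247.253ms=3/4b
Σ=12b of 12 (182bpm 3/8) — PASS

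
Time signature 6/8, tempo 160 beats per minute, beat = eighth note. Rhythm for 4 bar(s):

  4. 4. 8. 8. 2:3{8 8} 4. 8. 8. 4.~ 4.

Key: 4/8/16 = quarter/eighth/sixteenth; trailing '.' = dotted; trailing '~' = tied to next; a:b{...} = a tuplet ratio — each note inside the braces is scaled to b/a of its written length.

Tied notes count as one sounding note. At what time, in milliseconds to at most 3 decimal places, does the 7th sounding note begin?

note 7 onset = 12b = 4500.0ms

1. 0.0ms @ 0 + 1125.0ms (3)
2. 1125.0ms @ 3 + 1125.0ms (3)
3. 2250.0ms @ 6 + 562.5ms (3/2)
4. 2812.5ms @ 15/2 + 562.5ms (3/2)
5. 3375.0ms @ 9 + 562.5ms (3/2)
6. 3937.5ms @ 21/2 + 562.5ms (3/2)
7. 4500.0ms @ 12 + 1125.0ms (3)
8. 5625.0ms @ 15 + 562.5ms (3/2)
9. 6187.5ms @ 33/2 + 562.5ms (3/2)
10. 6750.0ms @ 18 + 2250.0ms (6)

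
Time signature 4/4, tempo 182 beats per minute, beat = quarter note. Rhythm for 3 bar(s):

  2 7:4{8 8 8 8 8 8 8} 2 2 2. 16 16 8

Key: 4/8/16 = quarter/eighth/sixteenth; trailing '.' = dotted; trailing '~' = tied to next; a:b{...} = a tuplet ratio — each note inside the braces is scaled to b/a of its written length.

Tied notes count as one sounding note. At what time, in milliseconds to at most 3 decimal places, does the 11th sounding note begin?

note 11 onset = 8b = 2637.363ms

1. 0.0ms @ 0 + 659.341ms (2)
2. 659.341ms @ 2 + 94.192ms (2/7)
3. 753.532ms @ 16/7 + 94.192ms (2/7)
4. 847.724ms @ 18/7 + 94.192ms (2/7)
5. 941.915ms @ 20/7 + 94.192ms (2/7)
6. 1036.107ms @ 22/7 + 94.192ms (2/7)
7. 1130.298ms @ 24/7 + 94.192ms (2/7)
8. 1224.49ms @ 26/7 + 94.192ms (2/7)
9. 1318.681ms @ 4 + 659.341ms (2)
10. 1978.022ms @ 6 + 659.341ms (2)
11. 2637.363ms @ 8 + 989.011ms (3)
12. 3626.374ms @ 11 + 82.418ms (1/4)
13. 3708.791ms @ 45/4 + 82.418ms (1/4)
14. 3791.209ms @ 23/2 + 164.835ms (1/2)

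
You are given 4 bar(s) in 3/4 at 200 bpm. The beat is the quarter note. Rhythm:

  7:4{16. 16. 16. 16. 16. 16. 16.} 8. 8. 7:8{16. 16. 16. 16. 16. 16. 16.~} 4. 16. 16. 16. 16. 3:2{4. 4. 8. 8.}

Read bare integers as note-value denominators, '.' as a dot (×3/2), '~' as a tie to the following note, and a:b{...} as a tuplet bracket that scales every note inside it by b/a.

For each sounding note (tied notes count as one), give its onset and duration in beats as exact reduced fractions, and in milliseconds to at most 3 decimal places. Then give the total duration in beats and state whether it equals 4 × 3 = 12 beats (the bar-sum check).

1) 0.0ms=0b +64.286ms=3/14b
2) 64.286ms=3/14b +64.286ms=3/14b
3) 128.571ms=3/7b +64.286ms=3/14b
4) 192.857ms=9/14b +64.286ms=3/14b
5) 257.143ms=6/7b +64.286ms=3/14b
6) 321.429ms=15/14b +64.286ms=3/14b
7) 385.714ms=9/7b +64.286ms=3/14b
8) 450.0ms=3/2b +225.0ms=3/4b
9) 675.0ms=9/4b +225.0ms=3/4b
10) 900.0ms=3b +128.571ms=3/7b
11) 1028.571ms=24/7b +128.571ms=3/7b
12) 1157.143ms=27/7b +128.571ms=3/7b
13) 1285.714ms=30/7b +128.571ms=3/7b
14) 1414.286ms=33/7b +128.571ms=3/7b
15) 1542.857ms=36/7b +128.571ms=3/7b
16) 1671.429ms=39/7b +578.571ms=27/14b
17) 2250.0ms=15/2b +112.5ms=3/8b
18) 2362.5ms=63/8b +112.5ms=3/8b
19) 2475.0ms=33/4b +112.5ms=3/8b
20) 2587.5ms=69/8b +112.5ms=3/8b
21) 2700.0ms=9b +300.0ms=1b
22) 3000.0ms=10b +300.0ms=1b
23) 3300.0ms=11b +150.0ms=1/2b
24) 3450.0ms=23/2b +150.0ms=1/2b
Σ=12b of 12 (200bpm 3/4) — PASS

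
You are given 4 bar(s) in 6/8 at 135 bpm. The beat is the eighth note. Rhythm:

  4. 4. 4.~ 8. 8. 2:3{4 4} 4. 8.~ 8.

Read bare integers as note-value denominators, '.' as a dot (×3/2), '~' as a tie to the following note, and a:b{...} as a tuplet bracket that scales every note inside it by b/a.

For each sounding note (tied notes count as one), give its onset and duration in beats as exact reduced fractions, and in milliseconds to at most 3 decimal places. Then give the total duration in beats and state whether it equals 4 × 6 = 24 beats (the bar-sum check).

1) 0.0ms=0b +1333.333ms=3b
2) 1333.333ms=3b +1333.333ms=3b
3) 2666.667ms=6b +2000.0ms=9/2b
4) 4666.667ms=21/2b +666.667ms=3/2b
5) 5333.333ms=12b +1333.333ms=3b
6) 6666.667ms=15b +1333.333ms=3b
7) 8000.0ms=18b +1333.333ms=3b
8) 9333.333ms=21b +1333.333ms=3b
Σ=24b of 24 (135bpm 6/8) — PASS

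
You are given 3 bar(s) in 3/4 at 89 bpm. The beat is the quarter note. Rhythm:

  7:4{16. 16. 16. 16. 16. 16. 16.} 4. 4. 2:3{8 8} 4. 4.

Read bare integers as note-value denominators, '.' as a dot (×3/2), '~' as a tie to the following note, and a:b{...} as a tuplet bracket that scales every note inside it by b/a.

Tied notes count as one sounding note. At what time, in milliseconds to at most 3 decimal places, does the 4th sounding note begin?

note 4 onset = 9/14b = 433.387ms

1. 0.0ms @ 0 + 144.462ms (3/14)
2. 144.462ms @ 3/14 + 144.462ms (3/14)
3. 288.925ms @ 3/7 + 144.462ms (3/14)
4. 433.387ms @ 9/14 + 144.462ms (3/14)
5. 577.849ms @ 6/7 + 144.462ms (3/14)
6. 722.311ms @ 15/14 + 144.462ms (3/14)
7. 866.774ms @ 9/7 + 144.462ms (3/14)
8. 1011.236ms @ 3/2 + 1011.236ms (3/2)
9. 2022.472ms @ 3 + 1011.236ms (3/2)
10. 3033.708ms @ 9/2 + 505.618ms (3/4)
11. 3539.326ms @ 21/4 + 505.618ms (3/4)
12. 4044.944ms @ 6 + 1011.236ms (3/2)
13. 5056.18ms @ 15/2 + 1011.236ms (3/2)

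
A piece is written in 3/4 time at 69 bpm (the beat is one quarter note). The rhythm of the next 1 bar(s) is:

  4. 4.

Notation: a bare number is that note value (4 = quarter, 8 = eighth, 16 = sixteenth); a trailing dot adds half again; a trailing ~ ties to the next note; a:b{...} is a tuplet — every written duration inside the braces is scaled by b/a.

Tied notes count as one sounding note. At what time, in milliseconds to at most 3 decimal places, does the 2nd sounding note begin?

note 2 onset = 3/2b = 1304.348ms

1. 0.0ms @ 0 + 1304.348ms (3/2)
2. 1304.348ms @ 3/2 + 1304.348ms (3/2)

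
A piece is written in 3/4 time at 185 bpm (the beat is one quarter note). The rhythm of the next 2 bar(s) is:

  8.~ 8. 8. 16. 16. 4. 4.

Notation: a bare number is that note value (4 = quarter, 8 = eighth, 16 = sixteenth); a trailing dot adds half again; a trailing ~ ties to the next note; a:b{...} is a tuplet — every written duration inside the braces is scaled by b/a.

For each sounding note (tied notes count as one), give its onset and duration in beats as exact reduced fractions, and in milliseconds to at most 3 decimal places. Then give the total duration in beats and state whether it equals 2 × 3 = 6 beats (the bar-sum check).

1) 0.0ms=0b +486.486ms=3/2b
2) 486.486ms=3/2b +243.243ms=3/4b
3) 729.73ms=9/4b +121.622ms=3/8b
4) 851.351ms=21/8b +121.622ms=3/8b
5) 972.973ms=3b +486.486ms=3/2b
6) 1459.459ms=9/2b +486.486ms=3/2b
Σ=6b of 6 (185bpm 3/4) — PASS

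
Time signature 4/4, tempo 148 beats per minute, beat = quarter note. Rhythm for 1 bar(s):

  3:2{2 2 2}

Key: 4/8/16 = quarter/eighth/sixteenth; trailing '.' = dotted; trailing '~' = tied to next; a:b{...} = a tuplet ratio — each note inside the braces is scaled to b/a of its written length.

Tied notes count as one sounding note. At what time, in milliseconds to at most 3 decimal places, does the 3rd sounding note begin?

note 3 onset = 8/3b = 1081.081ms

1. 0.0ms @ 0 + 540.541ms (4/3)
2. 540.541ms @ 4/3 + 540.541ms (4/3)
3. 1081.081ms @ 8/3 + 540.541ms (4/3)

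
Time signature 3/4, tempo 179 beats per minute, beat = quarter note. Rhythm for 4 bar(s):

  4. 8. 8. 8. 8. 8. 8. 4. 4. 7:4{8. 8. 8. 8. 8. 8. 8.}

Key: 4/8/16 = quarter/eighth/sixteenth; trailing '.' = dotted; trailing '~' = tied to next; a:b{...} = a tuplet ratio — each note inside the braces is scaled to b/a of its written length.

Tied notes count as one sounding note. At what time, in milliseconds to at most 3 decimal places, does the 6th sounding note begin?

1. 0.0ms @ 0 + 502.793ms (3/2)
2. 502.793ms @ 3/2 + 251.397ms (3/4)
3. 754.19ms @ 9/4 + 251.397ms (3/4)
4. 1005.587ms @ 3 + 251.397ms (3/4)
5. 1256.983ms @ 15/4 + 251.397ms (3/4)
6. 1508.38ms @ 9/2 + 251.397ms (3/4)
7. 1759.777ms @ 21/4 + 251.397ms (3/4)
8. 2011.173ms @ 6 + 502.793ms (3/2)
9. 2513.966ms @ 15/2 + 502.793ms (3/2)
10. 3016.76ms @ 9 + 143.655ms (3/7)
11. 3160.415ms @ 66/7 + 143.655ms (3/7)
12. 3304.07ms @ 69/7 + 143.655ms (3/7)
13. 3447.725ms @ 72/7 + 143.655ms (3/7)
14. 3591.381ms @ 75/7 + 143.655ms (3/7)
15. 3735.036ms @ 78/7 + 143.655ms (3/7)
16. 3878.691ms @ 81/7 + 143.655ms (3/7)

note 6 onset = 9/2b = 1508.38ms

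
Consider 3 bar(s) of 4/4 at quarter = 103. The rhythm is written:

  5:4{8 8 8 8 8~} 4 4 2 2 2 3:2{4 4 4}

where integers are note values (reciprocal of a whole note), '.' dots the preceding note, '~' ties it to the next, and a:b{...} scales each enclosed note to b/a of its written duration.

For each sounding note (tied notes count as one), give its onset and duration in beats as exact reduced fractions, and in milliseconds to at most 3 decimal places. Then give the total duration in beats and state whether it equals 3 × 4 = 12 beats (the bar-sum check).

1) 0.0ms=0b +233.01ms=2/5b
2) 233.01ms=2/5b +233.01ms=2/5b
3) 466.019ms=4/5b +233.01ms=2/5b
4) 699.029ms=6/5b +233.01ms=2/5b
5) 932.039ms=8/5b +815.534ms=7/5b
6) 1747.573ms=3b +582.524ms=1b
7) 2330.097ms=4b +1165.049ms=2b
8) 3495.146ms=6b +1165.049ms=2b
9) 4660.194ms=8b +1165.049ms=2b
10) 5825.243ms=10b +388.35ms=2/3b
11) 6213.592ms=32/3b +388.35ms=2/3b
12) 6601.942ms=34/3b +388.35ms=2/3b
Σ=12b of 12 (103bpm 4/4) — PASS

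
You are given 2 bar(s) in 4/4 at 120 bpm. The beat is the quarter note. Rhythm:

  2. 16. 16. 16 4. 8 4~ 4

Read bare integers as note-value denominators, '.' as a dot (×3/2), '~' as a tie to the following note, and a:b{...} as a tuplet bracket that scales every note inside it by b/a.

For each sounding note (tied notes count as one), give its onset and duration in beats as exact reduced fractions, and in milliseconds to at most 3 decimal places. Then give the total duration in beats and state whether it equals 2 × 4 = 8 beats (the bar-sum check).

1) 0.0ms=0b +1500.0ms=3b
2) 1500.0ms=3b +187.5ms=3/8b
3) 1687.5ms=27/8b +187.5ms=3/8b
4) 1875.0ms=15/4b +125.0ms=1/4b
5) 2000.0ms=4b +750.0ms=3/2b
6) 2750.0ms=11/2b +250.0ms=1/2b
7) 3000.0ms=6b +1000.0ms=2b
Σ=8b of 8 (120bpm 4/4) — PASS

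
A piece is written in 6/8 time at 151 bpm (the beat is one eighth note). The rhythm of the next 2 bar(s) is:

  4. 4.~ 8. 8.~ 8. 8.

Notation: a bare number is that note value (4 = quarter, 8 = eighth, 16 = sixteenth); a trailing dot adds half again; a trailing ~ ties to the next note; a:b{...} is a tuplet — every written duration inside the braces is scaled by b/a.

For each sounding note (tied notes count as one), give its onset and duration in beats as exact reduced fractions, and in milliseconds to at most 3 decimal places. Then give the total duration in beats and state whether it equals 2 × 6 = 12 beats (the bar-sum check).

1) 0.0ms=0b +1192.053ms=3b
2) 1192.053ms=3b +1788.079ms=9/2b
3) 2980.132ms=15/2b +1192.053ms=3b
4) 4172.185ms=21/2b +596.026ms=3/2b
Σ=12b of 12 (151bpm 6/8) — PASS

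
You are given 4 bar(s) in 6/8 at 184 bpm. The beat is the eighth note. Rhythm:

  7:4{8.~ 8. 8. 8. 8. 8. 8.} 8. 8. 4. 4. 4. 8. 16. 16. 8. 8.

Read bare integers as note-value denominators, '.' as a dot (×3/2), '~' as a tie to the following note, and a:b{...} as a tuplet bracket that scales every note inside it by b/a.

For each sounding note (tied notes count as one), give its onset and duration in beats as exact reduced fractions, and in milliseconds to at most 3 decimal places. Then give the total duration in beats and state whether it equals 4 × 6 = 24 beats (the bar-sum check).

1) 0.0ms=0b +559.006ms=12/7b
2) 559.006ms=12/7b +279.503ms=6/7b
3) 838.509ms=18/7b +279.503ms=6/7b
4) 1118.012ms=24/7b +279.503ms=6/7b
5) 1397.516ms=30/7b +279.503ms=6/7b
6) 1677.019ms=36/7b +279.503ms=6/7b
7) 1956.522ms=6b +489.13ms=3/2b
8) 2445.652ms=15/2b +489.13ms=3/2b
9) 2934.783ms=9b +978.261ms=3b
10) 3913.043ms=12b +978.261ms=3b
11) 4891.304ms=15b +978.261ms=3b
12) 5869.565ms=18b +489.13ms=3/2b
13) 6358.696ms=39/2b +244.565ms=3/4b
14) 6603.261ms=81/4b +244.565ms=3/4b
15) 6847.826ms=21b +489.13ms=3/2b
16) 7336.957ms=45/2b +489.13ms=3/2b
Σ=24b of 24 (184bpm 6/8) — PASS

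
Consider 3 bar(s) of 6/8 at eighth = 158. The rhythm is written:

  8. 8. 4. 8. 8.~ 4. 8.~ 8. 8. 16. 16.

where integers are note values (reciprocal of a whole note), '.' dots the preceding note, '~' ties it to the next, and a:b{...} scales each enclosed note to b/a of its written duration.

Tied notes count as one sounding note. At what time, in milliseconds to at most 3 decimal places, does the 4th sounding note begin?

note 4 onset = 6b = 2278.481ms

1. 0.0ms @ 0 + 569.62ms (3/2)
2. 569.62ms @ 3/2 + 569.62ms (3/2)
3. 1139.241ms @ 3 + 1139.241ms (3)
4. 2278.481ms @ 6 + 569.62ms (3/2)
5. 2848.101ms @ 15/2 + 1708.861ms (9/2)
6. 4556.962ms @ 12 + 1139.241ms (3)
7. 5696.203ms @ 15 + 569.62ms (3/2)
8. 6265.823ms @ 33/2 + 284.81ms (3/4)
9. 6550.633ms @ 69/4 + 284.81ms (3/4)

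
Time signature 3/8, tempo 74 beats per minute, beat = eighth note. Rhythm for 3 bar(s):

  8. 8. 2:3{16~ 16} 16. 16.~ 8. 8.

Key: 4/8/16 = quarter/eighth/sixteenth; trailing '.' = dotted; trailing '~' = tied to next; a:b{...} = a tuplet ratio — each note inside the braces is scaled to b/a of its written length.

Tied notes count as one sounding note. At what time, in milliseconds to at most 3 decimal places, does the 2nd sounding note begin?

note 2 onset = 3/2b = 1216.216ms

1. 0.0ms @ 0 + 1216.216ms (3/2)
2. 1216.216ms @ 3/2 + 1216.216ms (3/2)
3. 2432.432ms @ 3 + 1216.216ms (3/2)
4. 3648.649ms @ 9/2 + 608.108ms (3/4)
5. 4256.757ms @ 21/4 + 1824.324ms (9/4)
6. 6081.081ms @ 15/2 + 1216.216ms (3/2)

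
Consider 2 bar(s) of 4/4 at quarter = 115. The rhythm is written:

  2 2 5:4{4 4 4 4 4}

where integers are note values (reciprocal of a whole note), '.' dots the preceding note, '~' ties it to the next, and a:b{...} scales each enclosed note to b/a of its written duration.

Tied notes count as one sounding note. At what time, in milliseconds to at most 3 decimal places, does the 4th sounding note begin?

1. 0.0ms @ 0 + 1043.478ms (2)
2. 1043.478ms @ 2 + 1043.478ms (2)
3. 2086.957ms @ 4 + 417.391ms (4/5)
4. 2504.348ms @ 24/5 + 417.391ms (4/5)
5. 2921.739ms @ 28/5 + 417.391ms (4/5)
6. 3339.13ms @ 32/5 + 417.391ms (4/5)
7. 3756.522ms @ 36/5 + 417.391ms (4/5)

note 4 onset = 24/5b = 2504.348ms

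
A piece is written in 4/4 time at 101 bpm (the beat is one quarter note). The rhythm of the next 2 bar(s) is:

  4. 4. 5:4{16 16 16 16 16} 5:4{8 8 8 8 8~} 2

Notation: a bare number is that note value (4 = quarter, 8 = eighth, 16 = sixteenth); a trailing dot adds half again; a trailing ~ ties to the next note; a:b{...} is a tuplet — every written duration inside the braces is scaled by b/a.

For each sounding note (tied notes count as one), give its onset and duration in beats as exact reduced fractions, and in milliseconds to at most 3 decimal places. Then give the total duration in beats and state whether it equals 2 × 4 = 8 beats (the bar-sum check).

1) 0.0ms=0b +891.089ms=3/2b
2) 891.089ms=3/2b +891.089ms=3/2b
3) 1782.178ms=3b +118.812ms=1/5b
4) 1900.99ms=16/5b +118.812ms=1/5b
5) 2019.802ms=17/5b +118.812ms=1/5b
6) 2138.614ms=18/5b +118.812ms=1/5b
7) 2257.426ms=19/5b +118.812ms=1/5b
8) 2376.238ms=4b +237.624ms=2/5b
9) 2613.861ms=22/5b +237.624ms=2/5b
10) 2851.485ms=24/5b +237.624ms=2/5b
11) 3089.109ms=26/5b +237.624ms=2/5b
12) 3326.733ms=28/5b +1425.743ms=12/5b
Σ=8b of 8 (101bpm 4/4) — PASS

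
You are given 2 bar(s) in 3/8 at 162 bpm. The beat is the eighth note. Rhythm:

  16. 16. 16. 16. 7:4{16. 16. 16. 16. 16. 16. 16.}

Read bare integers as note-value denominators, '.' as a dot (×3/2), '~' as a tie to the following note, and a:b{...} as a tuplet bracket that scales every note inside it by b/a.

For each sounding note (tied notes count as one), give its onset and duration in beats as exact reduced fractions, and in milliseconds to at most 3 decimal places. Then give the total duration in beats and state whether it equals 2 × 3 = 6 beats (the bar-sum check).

1) 0.0ms=0b +277.778ms=3/4b
2) 277.778ms=3/4b +277.778ms=3/4b
3) 555.556ms=3/2b +277.778ms=3/4b
4) 833.333ms=9/4b +277.778ms=3/4b
5) 1111.111ms=3b +158.73ms=3/7b
6) 1269.841ms=24/7b +158.73ms=3/7b
7) 1428.571ms=27/7b +158.73ms=3/7b
8) 1587.302ms=30/7b +158.73ms=3/7b
9) 1746.032ms=33/7b +158.73ms=3/7b
10) 1904.762ms=36/7b +158.73ms=3/7b
11) 2063.492ms=39/7b +158.73ms=3/7b
Σ=6b of 6 (162bpm 3/8) — PASS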